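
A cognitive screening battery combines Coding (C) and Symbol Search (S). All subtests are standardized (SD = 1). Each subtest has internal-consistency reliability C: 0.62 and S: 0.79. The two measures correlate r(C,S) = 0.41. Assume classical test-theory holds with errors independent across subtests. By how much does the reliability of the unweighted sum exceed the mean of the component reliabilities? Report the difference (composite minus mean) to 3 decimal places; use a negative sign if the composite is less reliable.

0.086

Var(sum) = 2 + 0.82 = 2.82; true-score variance = 1.41 + 0.82 = 2.23; composite reliability = 0.7908.
Mean component reliability = 0.7050.
Difference = 0.7908 − 0.7050 = 0.086.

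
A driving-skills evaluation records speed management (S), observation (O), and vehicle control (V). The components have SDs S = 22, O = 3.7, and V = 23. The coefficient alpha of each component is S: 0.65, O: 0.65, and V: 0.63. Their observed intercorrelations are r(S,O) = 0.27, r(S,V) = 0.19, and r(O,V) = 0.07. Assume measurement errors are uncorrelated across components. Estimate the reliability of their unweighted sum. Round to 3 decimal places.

0.710

Var(S+O+V) = 22² + 3.7² + 23² + 2·[22·3.7·0.27 + 22·23·0.19 + 3.7·23·0.07] = 1026.69 + 248.15 = 1274.84.
With uncorrelated errors the cross-covariances are all true-score covariance, so they carry over unchanged; only the diagonal terms shrink to ρᵢσᵢ².
True-score variance = [22²·0.65 + 3.7²·0.65 + 23²·0.63] + 248.15 = 656.769 + 248.15 = 904.918.
Reliability = 904.918 / 1274.84 = 0.710.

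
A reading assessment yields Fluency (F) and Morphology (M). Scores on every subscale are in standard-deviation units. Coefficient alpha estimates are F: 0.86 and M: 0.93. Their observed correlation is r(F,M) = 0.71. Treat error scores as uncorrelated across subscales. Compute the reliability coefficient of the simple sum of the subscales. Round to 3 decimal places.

Var(F+M) = 2 + 2·[0.71] = 2 + 1.42 = 3.42.
Because errors are independent across components, Cov(Tᵢ,Tⱼ) = Cov(Xᵢ,Xⱼ); the off-diagonal part of the true-score variance is the same as above.
True-score variance = [0.86 + 0.93] + 1.42 = 1.79 + 1.42 = 3.21.
Reliability = 3.21 / 3.42 = 0.939.

0.939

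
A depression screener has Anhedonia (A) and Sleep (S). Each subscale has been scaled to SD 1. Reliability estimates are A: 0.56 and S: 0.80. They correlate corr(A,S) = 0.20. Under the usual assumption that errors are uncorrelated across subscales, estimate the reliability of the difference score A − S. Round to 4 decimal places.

0.6000

Var(A−S) = 1 + 1 − 2·0.20 = 2 − 0.4 = 1.6.
Under uncorrelated errors the observed covariances equal the true-score covariances, so only the own-variance terms attenuate.
True-score variance = [0.56 + 0.80] − 0.4 = 1.36 − 0.4 = 0.96.
Reliability = 0.96 / 1.6 = 0.6000.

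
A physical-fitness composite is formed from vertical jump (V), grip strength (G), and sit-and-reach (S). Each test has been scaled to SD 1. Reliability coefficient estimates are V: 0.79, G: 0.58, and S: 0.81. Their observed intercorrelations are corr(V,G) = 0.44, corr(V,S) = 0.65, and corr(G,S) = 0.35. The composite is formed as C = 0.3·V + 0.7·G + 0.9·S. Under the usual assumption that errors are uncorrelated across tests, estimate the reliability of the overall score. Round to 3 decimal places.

0.840

Var(C) = 0.3² + 0.7² + 0.9² + 2·[0.21·0.44 + 0.27·0.65 + 0.63·0.35] = 1.39 + 0.9768 = 2.3668.
Under uncorrelated errors the observed covariances equal the true-score covariances, so only the own-variance terms attenuate.
True-score variance = [0.3²·0.79 + 0.7²·0.58 + 0.9²·0.81] + 0.9768 = 1.0114 + 0.9768 = 1.9882.
Reliability = 1.9882 / 2.3668 = 0.840.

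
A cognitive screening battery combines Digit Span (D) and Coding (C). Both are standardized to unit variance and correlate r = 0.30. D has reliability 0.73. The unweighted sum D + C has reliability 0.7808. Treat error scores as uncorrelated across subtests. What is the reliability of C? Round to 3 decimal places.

0.700

Var(D+C) = 2 + 2·0.30 = 2.600.
True-score variance = ρ_D + ρ_C + 2·0.30, so 0.7808 = (0.73 + ρ_C + 0.60) / 2.600.
ρ_C = 0.7808·2.600 − 0.73 − 0.60 = 0.700.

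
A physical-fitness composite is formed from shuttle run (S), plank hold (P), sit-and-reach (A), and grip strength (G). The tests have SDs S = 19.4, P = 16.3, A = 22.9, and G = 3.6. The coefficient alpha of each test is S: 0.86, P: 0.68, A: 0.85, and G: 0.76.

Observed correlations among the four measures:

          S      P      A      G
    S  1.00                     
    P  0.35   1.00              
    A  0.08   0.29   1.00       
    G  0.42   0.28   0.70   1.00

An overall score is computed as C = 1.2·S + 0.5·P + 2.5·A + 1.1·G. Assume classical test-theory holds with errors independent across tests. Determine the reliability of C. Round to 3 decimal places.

Var(C) = 1.2²·19.4² + 0.5²·16.3² + 2.5²·22.9² + 1.1²·3.6² + 2·[0.6·19.4·16.3·0.35 + 3·19.4·22.9·0.08 + 1.32·19.4·3.6·0.42 + 1.25·16.3·22.9·0.29 + 0.55·16.3·3.6·0.28 + 2.75·22.9·3.6·0.70] = 3901.62 + 1029.58 = 4931.21.
With uncorrelated errors the cross-covariances are all true-score covariance, so they carry over unchanged; only the diagonal terms shrink to ρᵢσᵢ².
True-score variance = [1.2²·19.4²·0.86 + 0.5²·16.3²·0.68 + 2.5²·22.9²·0.85 + 1.1²·3.6²·0.76] + 1029.58 = 3309.1 + 1029.58 = 4338.68.
Reliability = 4338.68 / 4931.21 = 0.880.

0.880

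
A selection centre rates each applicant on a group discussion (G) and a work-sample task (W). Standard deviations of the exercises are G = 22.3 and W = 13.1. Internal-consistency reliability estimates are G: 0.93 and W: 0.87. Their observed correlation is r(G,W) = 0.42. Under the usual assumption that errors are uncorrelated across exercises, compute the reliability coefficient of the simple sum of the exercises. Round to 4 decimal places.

Var(G+W) = 22.3² + 13.1² + 2·[22.3·13.1·0.42] = 668.9 + 245.389 = 914.289.
With uncorrelated errors the cross-covariances are all true-score covariance, so they carry over unchanged; only the diagonal terms shrink to ρᵢσᵢ².
True-score variance = [22.3²·0.93 + 13.1²·0.87] + 245.389 = 611.78 + 245.389 = 857.17.
Reliability = 857.17 / 914.289 = 0.9375.

0.9375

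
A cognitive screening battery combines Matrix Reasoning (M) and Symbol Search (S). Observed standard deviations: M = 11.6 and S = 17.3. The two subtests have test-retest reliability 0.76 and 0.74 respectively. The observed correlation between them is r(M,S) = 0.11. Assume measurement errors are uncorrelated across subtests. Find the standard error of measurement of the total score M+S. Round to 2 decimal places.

Var(total) = 433.85 + 44.1496 = 478.
True-score variance = 323.74 + 44.1496 = 367.89, so reliability = 0.7696.
Error variance = 478 − 367.89 = 110.11; SEM = √110.11 = 10.49.

10.49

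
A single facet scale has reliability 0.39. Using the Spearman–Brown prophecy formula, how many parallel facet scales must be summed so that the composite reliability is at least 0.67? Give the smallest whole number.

4

k ≥ ρ*(1−ρ₁)/(ρ₁(1−ρ*)) = 0.67·0.61 / (0.39·0.33) = 3.176.
Smallest integer k = 4.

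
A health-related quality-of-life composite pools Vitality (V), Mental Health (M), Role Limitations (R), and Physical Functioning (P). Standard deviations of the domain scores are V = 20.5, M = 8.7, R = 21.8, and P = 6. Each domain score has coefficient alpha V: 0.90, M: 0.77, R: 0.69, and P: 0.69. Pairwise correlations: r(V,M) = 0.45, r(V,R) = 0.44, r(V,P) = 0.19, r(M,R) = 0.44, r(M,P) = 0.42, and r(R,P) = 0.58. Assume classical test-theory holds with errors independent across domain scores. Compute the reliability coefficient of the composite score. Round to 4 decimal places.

0.8894

Var(V+M+R+P) = 20.5² + 8.7² + 21.8² + 6² + 2·[20.5·8.7·0.45 + 20.5·21.8·0.44 + 20.5·6·0.19 + 8.7·21.8·0.44 + 8.7·6·0.42 + 21.8·6·0.58] = 1007.18 + 963.004 = 1970.18.
With uncorrelated errors the cross-covariances are all true-score covariance, so they carry over unchanged; only the diagonal terms shrink to ρᵢσᵢ².
True-score variance = [20.5²·0.90 + 8.7²·0.77 + 21.8²·0.69 + 6²·0.69] + 963.004 = 789.262 + 963.004 = 1752.27.
Reliability = 1752.27 / 1970.18 = 0.8894.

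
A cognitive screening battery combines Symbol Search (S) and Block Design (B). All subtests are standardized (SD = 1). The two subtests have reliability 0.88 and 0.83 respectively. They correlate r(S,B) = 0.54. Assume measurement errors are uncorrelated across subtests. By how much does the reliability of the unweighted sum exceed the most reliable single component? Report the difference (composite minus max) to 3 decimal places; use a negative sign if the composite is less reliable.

0.026

Var(sum) = 2 + 1.08 = 3.08; true-score variance = 1.71 + 1.08 = 2.79; composite reliability = 0.9058.
Max component reliability = 0.8800.
Difference = 0.9058 − 0.8800 = 0.026.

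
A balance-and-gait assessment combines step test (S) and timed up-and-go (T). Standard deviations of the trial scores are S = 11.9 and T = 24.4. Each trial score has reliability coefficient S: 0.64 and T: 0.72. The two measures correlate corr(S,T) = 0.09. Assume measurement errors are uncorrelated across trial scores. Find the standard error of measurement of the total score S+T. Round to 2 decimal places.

14.75

Var(total) = 736.97 + 52.2648 = 789.235.
True-score variance = 519.29 + 52.2648 = 571.554, so reliability = 0.7242.
Error variance = 789.235 − 571.554 = 217.68; SEM = √217.68 = 14.75.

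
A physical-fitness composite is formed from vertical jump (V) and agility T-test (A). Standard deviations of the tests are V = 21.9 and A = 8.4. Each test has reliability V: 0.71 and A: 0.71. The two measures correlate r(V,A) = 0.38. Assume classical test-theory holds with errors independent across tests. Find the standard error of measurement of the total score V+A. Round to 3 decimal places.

12.631

Var(total) = 550.17 + 139.81 = 689.98.
True-score variance = 390.621 + 139.81 = 530.43, so reliability = 0.7688.
Error variance = 689.98 − 530.43 = 159.549; SEM = √159.549 = 12.631.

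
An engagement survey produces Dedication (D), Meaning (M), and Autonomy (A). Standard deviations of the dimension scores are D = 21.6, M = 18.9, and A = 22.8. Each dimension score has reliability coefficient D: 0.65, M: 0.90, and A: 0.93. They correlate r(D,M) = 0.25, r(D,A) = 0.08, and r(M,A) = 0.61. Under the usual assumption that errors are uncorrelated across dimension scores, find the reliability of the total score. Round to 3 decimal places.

0.891

Var(D+M+A) = 21.6² + 18.9² + 22.8² + 2·[21.6·18.9·0.25 + 21.6·22.8·0.08 + 18.9·22.8·0.61] = 1343.61 + 808.639 = 2152.25.
With uncorrelated errors the cross-covariances are all true-score covariance, so they carry over unchanged; only the diagonal terms shrink to ρᵢσᵢ².
True-score variance = [21.6²·0.65 + 18.9²·0.90 + 22.8²·0.93] + 808.639 = 1108.2 + 808.639 = 1916.84.
Reliability = 1916.84 / 2152.25 = 0.891.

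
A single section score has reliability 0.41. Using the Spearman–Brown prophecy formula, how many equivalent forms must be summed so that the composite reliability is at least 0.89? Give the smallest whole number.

k ≥ ρ*(1−ρ₁)/(ρ₁(1−ρ*)) = 0.89·0.59 / (0.41·0.11) = 11.643.
Smallest integer k = 12.

12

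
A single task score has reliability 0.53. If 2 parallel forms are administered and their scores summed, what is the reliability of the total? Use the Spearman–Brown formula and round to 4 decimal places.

0.6928

ρ_k = kρ / (1 + (k−1)ρ) = 2·0.53 / (1 + 1·0.53) = 1.060 / 1.530 = 0.6928.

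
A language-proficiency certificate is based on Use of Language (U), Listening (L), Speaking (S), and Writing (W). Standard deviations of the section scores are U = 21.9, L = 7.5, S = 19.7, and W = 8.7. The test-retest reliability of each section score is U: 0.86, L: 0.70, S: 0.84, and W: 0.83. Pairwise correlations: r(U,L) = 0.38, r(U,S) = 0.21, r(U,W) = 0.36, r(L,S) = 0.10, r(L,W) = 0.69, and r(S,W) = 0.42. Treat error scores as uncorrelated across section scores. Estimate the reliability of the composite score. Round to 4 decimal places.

0.9068

Var(U+L+S+W) = 21.9² + 7.5² + 19.7² + 8.7² + 2·[21.9·7.5·0.38 + 21.9·19.7·0.21 + 21.9·8.7·0.36 + 7.5·19.7·0.10 + 7.5·8.7·0.69 + 19.7·8.7·0.42] = 999.64 + 706.775 = 1706.41.
Because errors are independent across components, Cov(Tᵢ,Tⱼ) = Cov(Xᵢ,Xⱼ); the off-diagonal part of the true-score variance is the same as above.
True-score variance = [21.9²·0.86 + 7.5²·0.70 + 19.7²·0.84 + 8.7²·0.83] + 706.775 = 840.658 + 706.775 = 1547.43.
Reliability = 1547.43 / 1706.41 = 0.9068.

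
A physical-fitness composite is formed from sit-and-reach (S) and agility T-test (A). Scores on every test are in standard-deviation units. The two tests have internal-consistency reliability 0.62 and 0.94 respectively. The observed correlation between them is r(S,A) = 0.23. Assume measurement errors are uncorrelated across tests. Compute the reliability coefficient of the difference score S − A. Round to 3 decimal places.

Var(S−A) = 1 + 1 − 2·0.23 = 2 − 0.46 = 1.54.
Because errors are independent across components, Cov(Tᵢ,Tⱼ) = Cov(Xᵢ,Xⱼ); the off-diagonal part of the true-score variance is the same as above.
True-score variance = [0.62 + 0.94] − 0.46 = 1.56 − 0.46 = 1.1.
Reliability = 1.1 / 1.54 = 0.714.

0.714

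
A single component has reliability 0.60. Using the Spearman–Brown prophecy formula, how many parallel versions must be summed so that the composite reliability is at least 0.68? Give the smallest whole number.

2

k ≥ ρ*(1−ρ₁)/(ρ₁(1−ρ*)) = 0.68·0.40 / (0.60·0.32) = 1.417.
Smallest integer k = 2.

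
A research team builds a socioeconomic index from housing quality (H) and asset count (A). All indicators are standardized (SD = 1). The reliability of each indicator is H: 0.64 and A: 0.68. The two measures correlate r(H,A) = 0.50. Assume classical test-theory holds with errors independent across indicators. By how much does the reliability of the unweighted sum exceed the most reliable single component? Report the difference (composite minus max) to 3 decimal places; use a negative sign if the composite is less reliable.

0.093

Var(sum) = 2 + 1 = 3; true-score variance = 1.32 + 1 = 2.32; composite reliability = 0.7733.
Max component reliability = 0.6800.
Difference = 0.7733 − 0.6800 = 0.093.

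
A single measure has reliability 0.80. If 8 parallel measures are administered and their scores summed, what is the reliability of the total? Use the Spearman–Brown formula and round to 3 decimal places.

ρ_k = kρ / (1 + (k−1)ρ) = 8·0.80 / (1 + 7·0.80) = 6.400 / 6.600 = 0.970.

0.970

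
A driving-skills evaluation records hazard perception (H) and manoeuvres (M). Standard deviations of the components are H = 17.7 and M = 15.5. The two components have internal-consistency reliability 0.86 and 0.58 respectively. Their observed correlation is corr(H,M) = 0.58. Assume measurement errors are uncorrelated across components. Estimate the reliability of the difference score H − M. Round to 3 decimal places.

0.385

Var(H−M) = 17.7² + 15.5² − 2·17.7·15.5·0.58 = 553.54 − 318.246 = 235.294.
With uncorrelated errors the cross-covariances are all true-score covariance, so they carry over unchanged; only the diagonal terms shrink to ρᵢσᵢ².
True-score variance = [17.7²·0.86 + 15.5²·0.58] − 318.246 = 408.774 − 318.246 = 90.5284.
Reliability = 90.5284 / 235.294 = 0.385.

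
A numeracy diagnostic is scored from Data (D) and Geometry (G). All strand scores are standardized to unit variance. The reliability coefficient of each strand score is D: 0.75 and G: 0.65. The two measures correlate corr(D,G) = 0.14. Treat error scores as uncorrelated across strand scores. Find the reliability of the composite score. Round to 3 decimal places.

Var(D+G) = 2 + 2·[0.14] = 2 + 0.28 = 2.28.
Because errors are independent across components, Cov(Tᵢ,Tⱼ) = Cov(Xᵢ,Xⱼ); the off-diagonal part of the true-score variance is the same as above.
True-score variance = [0.75 + 0.65] + 0.28 = 1.4 + 0.28 = 1.68.
Reliability = 1.68 / 2.28 = 0.737.

0.737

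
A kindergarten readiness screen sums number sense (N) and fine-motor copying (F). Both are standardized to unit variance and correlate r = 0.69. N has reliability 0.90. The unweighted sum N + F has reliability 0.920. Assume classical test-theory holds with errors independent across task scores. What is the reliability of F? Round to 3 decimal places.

0.830

Var(N+F) = 2 + 2·0.69 = 3.380.
True-score variance = ρ_N + ρ_F + 2·0.69, so 0.920 = (0.90 + ρ_F + 1.38) / 3.380.
ρ_F = 0.920·3.380 − 0.90 − 1.38 = 0.830.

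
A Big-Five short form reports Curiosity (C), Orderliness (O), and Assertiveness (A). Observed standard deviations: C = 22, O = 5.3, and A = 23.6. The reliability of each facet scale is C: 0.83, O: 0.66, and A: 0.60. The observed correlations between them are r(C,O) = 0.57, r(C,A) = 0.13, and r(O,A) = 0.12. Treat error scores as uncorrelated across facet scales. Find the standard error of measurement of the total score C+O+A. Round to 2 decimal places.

17.74

Var(total) = 1069.05 + 297.935 = 1366.99.
True-score variance = 754.435 + 297.935 = 1052.37, so reliability = 0.7698.
Error variance = 1366.99 − 1052.37 = 314.615; SEM = √314.615 = 17.74.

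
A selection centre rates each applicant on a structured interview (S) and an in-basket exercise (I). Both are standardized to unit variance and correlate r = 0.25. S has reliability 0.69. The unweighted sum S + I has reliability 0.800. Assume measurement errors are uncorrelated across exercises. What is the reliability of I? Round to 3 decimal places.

0.810

Var(S+I) = 2 + 2·0.25 = 2.500.
True-score variance = ρ_S + ρ_I + 2·0.25, so 0.800 = (0.69 + ρ_I + 0.50) / 2.500.
ρ_I = 0.800·2.500 − 0.69 − 0.50 = 0.810.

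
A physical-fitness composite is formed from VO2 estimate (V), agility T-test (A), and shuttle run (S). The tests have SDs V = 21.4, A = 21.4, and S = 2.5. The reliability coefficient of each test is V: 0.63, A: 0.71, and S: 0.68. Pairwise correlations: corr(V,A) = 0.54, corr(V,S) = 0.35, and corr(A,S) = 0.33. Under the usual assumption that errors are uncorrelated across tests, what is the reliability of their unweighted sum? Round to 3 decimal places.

Var(V+A+S) = 21.4² + 21.4² + 2.5² + 2·[21.4·21.4·0.54 + 21.4·2.5·0.35 + 21.4·2.5·0.33] = 922.17 + 567.357 = 1489.53.
Under uncorrelated errors the observed covariances equal the true-score covariances, so only the own-variance terms attenuate.
True-score variance = [21.4²·0.63 + 21.4²·0.71 + 2.5²·0.68] + 567.357 = 617.916 + 567.357 = 1185.27.
Reliability = 1185.27 / 1489.53 = 0.796.

0.796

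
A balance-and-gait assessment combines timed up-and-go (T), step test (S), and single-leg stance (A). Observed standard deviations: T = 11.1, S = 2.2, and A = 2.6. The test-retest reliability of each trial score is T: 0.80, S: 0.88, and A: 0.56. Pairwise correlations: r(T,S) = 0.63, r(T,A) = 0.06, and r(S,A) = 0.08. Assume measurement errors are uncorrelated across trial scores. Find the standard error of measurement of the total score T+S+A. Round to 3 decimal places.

5.310

Var(total) = 134.81 + 35.1476 = 169.958.
True-score variance = 106.613 + 35.1476 = 141.76, so reliability = 0.8341.
Error variance = 169.958 − 141.76 = 28.1972; SEM = √28.1972 = 5.310.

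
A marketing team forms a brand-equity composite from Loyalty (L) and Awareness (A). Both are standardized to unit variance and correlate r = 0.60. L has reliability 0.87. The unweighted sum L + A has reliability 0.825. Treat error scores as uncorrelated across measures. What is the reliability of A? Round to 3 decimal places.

0.570

Var(L+A) = 2 + 2·0.60 = 3.200.
True-score variance = ρ_L + ρ_A + 2·0.60, so 0.825 = (0.87 + ρ_A + 1.20) / 3.200.
ρ_A = 0.825·3.200 − 0.87 − 1.20 = 0.570.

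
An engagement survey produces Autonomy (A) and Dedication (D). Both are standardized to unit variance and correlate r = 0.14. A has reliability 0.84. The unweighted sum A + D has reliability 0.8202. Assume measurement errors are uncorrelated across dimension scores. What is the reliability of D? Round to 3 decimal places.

0.750

Var(A+D) = 2 + 2·0.14 = 2.280.
True-score variance = ρ_A + ρ_D + 2·0.14, so 0.8202 = (0.84 + ρ_D + 0.28) / 2.280.
ρ_D = 0.8202·2.280 − 0.84 − 0.28 = 0.750.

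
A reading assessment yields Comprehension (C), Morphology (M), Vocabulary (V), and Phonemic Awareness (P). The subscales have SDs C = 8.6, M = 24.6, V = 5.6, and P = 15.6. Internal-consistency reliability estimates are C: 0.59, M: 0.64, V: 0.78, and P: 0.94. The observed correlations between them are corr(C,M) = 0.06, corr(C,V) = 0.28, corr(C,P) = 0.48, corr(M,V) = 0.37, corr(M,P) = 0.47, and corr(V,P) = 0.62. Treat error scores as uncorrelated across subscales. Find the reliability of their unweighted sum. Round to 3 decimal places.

Var(C+M+V+P) = 8.6² + 24.6² + 5.6² + 15.6² + 2·[8.6·24.6·0.06 + 8.6·5.6·0.28 + 8.6·15.6·0.48 + 24.6·5.6·0.37 + 24.6·15.6·0.47 + 5.6·15.6·0.62] = 953.84 + 752.154 = 1705.99.
Because errors are independent across components, Cov(Tᵢ,Tⱼ) = Cov(Xᵢ,Xⱼ); the off-diagonal part of the true-score variance is the same as above.
True-score variance = [8.6²·0.59 + 24.6²·0.64 + 5.6²·0.78 + 15.6²·0.94] + 752.154 = 684.158 + 752.154 = 1436.31.
Reliability = 1436.31 / 1705.99 = 0.842.

0.842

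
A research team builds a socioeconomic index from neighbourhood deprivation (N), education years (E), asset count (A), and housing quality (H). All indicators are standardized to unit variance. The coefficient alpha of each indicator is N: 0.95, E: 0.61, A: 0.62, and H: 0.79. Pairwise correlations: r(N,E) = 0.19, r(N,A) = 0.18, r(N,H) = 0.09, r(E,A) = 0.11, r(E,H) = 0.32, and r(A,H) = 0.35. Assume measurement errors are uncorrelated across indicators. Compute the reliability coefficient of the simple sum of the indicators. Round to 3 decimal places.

0.841

Var(N+E+A+H) = 4 + 2·[0.19 + 0.18 + 0.09 + 0.11 + 0.32 + 0.35] = 4 + 2.48 = 6.48.
With uncorrelated errors the cross-covariances are all true-score covariance, so they carry over unchanged; only the diagonal terms shrink to ρᵢσᵢ².
True-score variance = [0.95 + 0.61 + 0.62 + 0.79] + 2.48 = 2.97 + 2.48 = 5.45.
Reliability = 5.45 / 6.48 = 0.841.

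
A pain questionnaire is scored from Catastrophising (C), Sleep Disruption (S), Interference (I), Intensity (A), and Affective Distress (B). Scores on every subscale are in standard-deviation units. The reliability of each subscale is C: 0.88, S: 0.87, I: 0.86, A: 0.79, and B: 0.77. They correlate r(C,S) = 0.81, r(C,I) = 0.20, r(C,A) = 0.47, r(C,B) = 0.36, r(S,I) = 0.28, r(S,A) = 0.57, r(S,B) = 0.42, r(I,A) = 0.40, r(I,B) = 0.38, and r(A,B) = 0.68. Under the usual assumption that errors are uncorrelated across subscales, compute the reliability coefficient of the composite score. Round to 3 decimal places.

Var(C+S+I+A+B) = 5 + 2·[0.81 + 0.20 + 0.47 + 0.36 + 0.28 + 0.57 + 0.42 + 0.40 + 0.38 + 0.68] = 5 + 9.14 = 14.14.
Under uncorrelated errors the observed covariances equal the true-score covariances, so only the own-variance terms attenuate.
True-score variance = [0.88 + 0.87 + 0.86 + 0.79 + 0.77] + 9.14 = 4.17 + 9.14 = 13.31.
Reliability = 13.31 / 14.14 = 0.941.

0.941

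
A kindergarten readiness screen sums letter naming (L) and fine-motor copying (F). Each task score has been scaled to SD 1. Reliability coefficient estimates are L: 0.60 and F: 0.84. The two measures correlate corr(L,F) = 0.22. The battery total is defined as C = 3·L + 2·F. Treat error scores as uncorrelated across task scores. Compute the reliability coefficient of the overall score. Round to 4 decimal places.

Var(C) = 3² + 2² + 2·[6·0.22] = 13 + 2.64 = 15.64.
Because errors are independent across components, Cov(Tᵢ,Tⱼ) = Cov(Xᵢ,Xⱼ); the off-diagonal part of the true-score variance is the same as above.
True-score variance = [3²·0.60 + 2²·0.84] + 2.64 = 8.76 + 2.64 = 11.4.
Reliability = 11.4 / 15.64 = 0.7289.

0.7289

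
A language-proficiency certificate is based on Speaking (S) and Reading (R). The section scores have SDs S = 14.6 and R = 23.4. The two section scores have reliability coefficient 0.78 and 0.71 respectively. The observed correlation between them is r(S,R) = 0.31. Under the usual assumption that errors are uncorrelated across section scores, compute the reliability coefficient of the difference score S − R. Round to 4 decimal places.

0.6253

Var(S−R) = 14.6² + 23.4² − 2·14.6·23.4·0.31 = 760.72 − 211.817 = 548.903.
Because errors are independent across components, Cov(Tᵢ,Tⱼ) = Cov(Xᵢ,Xⱼ); the off-diagonal part of the true-score variance is the same as above.
True-score variance = [14.6²·0.78 + 23.4²·0.71] − 211.817 = 555.032 − 211.817 = 343.216.
Reliability = 343.216 / 548.903 = 0.6253.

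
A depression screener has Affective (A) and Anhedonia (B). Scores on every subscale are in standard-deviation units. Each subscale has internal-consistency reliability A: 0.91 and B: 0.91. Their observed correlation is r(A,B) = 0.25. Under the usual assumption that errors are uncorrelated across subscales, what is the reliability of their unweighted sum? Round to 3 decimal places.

0.928

Var(A+B) = 2 + 2·[0.25] = 2 + 0.5 = 2.5.
With uncorrelated errors the cross-covariances are all true-score covariance, so they carry over unchanged; only the diagonal terms shrink to ρᵢσᵢ².
True-score variance = [0.91 + 0.91] + 0.5 = 1.82 + 0.5 = 2.32.
Reliability = 2.32 / 2.5 = 0.928.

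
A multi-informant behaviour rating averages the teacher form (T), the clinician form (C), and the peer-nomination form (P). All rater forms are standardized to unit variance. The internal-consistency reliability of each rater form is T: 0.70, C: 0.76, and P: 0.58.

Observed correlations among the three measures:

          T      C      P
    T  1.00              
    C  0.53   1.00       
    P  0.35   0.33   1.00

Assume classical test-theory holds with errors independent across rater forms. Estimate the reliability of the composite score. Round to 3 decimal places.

0.823

Var(T+C+P) = 3 + 2·[0.53 + 0.35 + 0.33] = 3 + 2.42 = 5.42.
Under uncorrelated errors the observed covariances equal the true-score covariances, so only the own-variance terms attenuate.
True-score variance = [0.70 + 0.76 + 0.58] + 2.42 = 2.04 + 2.42 = 4.46.
Reliability = 4.46 / 5.42 = 0.823.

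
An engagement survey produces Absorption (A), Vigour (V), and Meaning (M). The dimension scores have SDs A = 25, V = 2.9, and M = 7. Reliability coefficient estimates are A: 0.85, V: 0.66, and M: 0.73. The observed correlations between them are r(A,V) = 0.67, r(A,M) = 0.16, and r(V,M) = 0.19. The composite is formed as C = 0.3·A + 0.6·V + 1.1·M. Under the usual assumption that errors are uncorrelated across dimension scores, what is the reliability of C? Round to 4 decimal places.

0.8404

Var(C) = 0.3²·25² + 0.6²·2.9² + 1.1²·7² + 2·[0.18·25·2.9·0.67 + 0.33·25·7·0.16 + 0.66·2.9·7·0.19] = 118.568 + 41.0582 = 159.626.
With uncorrelated errors the cross-covariances are all true-score covariance, so they carry over unchanged; only the diagonal terms shrink to ρᵢσᵢ².
True-score variance = [0.3²·25²·0.85 + 0.6²·2.9²·0.66 + 1.1²·7²·0.73] + 41.0582 = 93.0924 + 41.0582 = 134.151.
Reliability = 134.151 / 159.626 = 0.8404.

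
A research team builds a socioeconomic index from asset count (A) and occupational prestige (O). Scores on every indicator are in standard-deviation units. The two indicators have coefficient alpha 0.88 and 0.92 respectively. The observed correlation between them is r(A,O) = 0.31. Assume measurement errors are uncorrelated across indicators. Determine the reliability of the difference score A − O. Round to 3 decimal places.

Var(A−O) = 1 + 1 − 2·0.31 = 2 − 0.62 = 1.38.
Because errors are independent across components, Cov(Tᵢ,Tⱼ) = Cov(Xᵢ,Xⱼ); the off-diagonal part of the true-score variance is the same as above.
True-score variance = [0.88 + 0.92] − 0.62 = 1.8 − 0.62 = 1.18.
Reliability = 1.18 / 1.38 = 0.855.

0.855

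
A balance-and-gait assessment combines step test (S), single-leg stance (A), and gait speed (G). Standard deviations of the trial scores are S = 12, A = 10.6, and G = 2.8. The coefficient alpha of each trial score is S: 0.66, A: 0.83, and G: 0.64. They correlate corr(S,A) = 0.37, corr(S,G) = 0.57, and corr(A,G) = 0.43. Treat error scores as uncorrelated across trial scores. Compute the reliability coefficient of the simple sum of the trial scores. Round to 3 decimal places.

0.832

Var(S+A+G) = 12² + 10.6² + 2.8² + 2·[12·10.6·0.37 + 12·2.8·0.57 + 10.6·2.8·0.43] = 264.2 + 157.957 = 422.157.
Under uncorrelated errors the observed covariances equal the true-score covariances, so only the own-variance terms attenuate.
True-score variance = [12²·0.66 + 10.6²·0.83 + 2.8²·0.64] + 157.957 = 193.316 + 157.957 = 351.273.
Reliability = 351.273 / 422.157 = 0.832.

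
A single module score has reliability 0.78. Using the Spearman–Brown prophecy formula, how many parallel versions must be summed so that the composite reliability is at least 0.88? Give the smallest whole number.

k ≥ ρ*(1−ρ₁)/(ρ₁(1−ρ*)) = 0.88·0.22 / (0.78·0.12) = 2.068.
Smallest integer k = 3.

3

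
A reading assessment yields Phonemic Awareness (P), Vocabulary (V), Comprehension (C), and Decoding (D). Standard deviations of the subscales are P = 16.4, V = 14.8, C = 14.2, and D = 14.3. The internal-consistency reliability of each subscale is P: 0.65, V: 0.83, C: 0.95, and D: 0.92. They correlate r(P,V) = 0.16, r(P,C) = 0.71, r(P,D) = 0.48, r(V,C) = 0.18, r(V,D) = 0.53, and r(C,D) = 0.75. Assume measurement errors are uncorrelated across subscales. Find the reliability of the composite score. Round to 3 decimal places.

Var(P+V+C+D) = 16.4² + 14.8² + 14.2² + 14.3² + 2·[16.4·14.8·0.16 + 16.4·14.2·0.71 + 16.4·14.3·0.48 + 14.8·14.2·0.18 + 14.8·14.3·0.53 + 14.2·14.3·0.75] = 894.13 + 1238.09 = 2132.22.
With uncorrelated errors the cross-covariances are all true-score covariance, so they carry over unchanged; only the diagonal terms shrink to ρᵢσᵢ².
True-score variance = [16.4²·0.65 + 14.8²·0.83 + 14.2²·0.95 + 14.3²·0.92] + 1238.09 = 736.316 + 1238.09 = 1974.4.
Reliability = 1974.4 / 2132.22 = 0.926.

0.926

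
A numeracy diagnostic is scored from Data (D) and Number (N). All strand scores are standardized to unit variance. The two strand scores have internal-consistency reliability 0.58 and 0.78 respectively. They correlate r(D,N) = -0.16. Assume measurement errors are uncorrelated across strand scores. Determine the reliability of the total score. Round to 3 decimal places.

0.619

Var(D+N) = 2 + 2·[(-0.16)] = 2 − 0.32 = 1.68.
With uncorrelated errors the cross-covariances are all true-score covariance, so they carry over unchanged; only the diagonal terms shrink to ρᵢσᵢ².
True-score variance = [0.58 + 0.78] − 0.32 = 1.36 − 0.32 = 1.04.
Reliability = 1.04 / 1.68 = 0.619.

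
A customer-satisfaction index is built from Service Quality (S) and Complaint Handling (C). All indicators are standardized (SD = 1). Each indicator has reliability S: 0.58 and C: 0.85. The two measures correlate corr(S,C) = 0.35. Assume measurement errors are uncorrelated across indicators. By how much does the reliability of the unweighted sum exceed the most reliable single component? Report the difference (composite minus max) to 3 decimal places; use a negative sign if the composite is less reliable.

-0.061

Var(sum) = 2 + 0.7 = 2.7; true-score variance = 1.43 + 0.7 = 2.13; composite reliability = 0.7889.
Max component reliability = 0.8500.
Difference = 0.7889 − 0.8500 = -0.061.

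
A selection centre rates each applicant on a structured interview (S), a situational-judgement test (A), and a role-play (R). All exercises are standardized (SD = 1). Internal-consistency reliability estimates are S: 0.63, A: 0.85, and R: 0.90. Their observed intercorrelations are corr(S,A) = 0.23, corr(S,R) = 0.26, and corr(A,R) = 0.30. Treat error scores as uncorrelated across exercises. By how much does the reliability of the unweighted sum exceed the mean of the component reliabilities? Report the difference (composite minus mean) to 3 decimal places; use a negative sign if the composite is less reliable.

Var(sum) = 3 + 1.58 = 4.58; true-score variance = 2.38 + 1.58 = 3.96; composite reliability = 0.8646.
Mean component reliability = 0.7933.
Difference = 0.8646 − 0.7933 = 0.071.

0.071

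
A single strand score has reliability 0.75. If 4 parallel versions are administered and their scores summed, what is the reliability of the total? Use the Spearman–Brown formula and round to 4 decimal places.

0.9231

ρ_k = kρ / (1 + (k−1)ρ) = 4·0.75 / (1 + 3·0.75) = 3.000 / 3.250 = 0.9231.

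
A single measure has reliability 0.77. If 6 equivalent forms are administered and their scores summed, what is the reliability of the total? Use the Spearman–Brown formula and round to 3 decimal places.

ρ_k = kρ / (1 + (k−1)ρ) = 6·0.77 / (1 + 5·0.77) = 4.620 / 4.850 = 0.953.

0.953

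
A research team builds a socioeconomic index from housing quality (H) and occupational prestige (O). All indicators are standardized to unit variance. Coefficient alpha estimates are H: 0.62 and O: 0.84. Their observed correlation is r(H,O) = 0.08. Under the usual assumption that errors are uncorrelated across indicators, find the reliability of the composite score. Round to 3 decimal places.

Var(H+O) = 2 + 2·[0.08] = 2 + 0.16 = 2.16.
With uncorrelated errors the cross-covariances are all true-score covariance, so they carry over unchanged; only the diagonal terms shrink to ρᵢσᵢ².
True-score variance = [0.62 + 0.84] + 0.16 = 1.46 + 0.16 = 1.62.
Reliability = 1.62 / 2.16 = 0.750.

0.750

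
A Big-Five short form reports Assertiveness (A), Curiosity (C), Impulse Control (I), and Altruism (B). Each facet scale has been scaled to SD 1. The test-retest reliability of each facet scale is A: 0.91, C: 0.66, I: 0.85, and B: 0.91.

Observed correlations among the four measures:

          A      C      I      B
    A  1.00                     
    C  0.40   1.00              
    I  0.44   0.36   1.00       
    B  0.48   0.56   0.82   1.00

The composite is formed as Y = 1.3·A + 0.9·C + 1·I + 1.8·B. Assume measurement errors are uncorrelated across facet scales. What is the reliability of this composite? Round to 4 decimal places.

0.9473

Var(Y) = 1.3² + 0.9² + 1 + 1.8² + 2·[1.17·0.40 + 1.3·0.44 + 2.34·0.48 + 0.9·0.36 + 1.62·0.56 + 1.8·0.82] = 6.74 + 9.7408 = 16.4808.
With uncorrelated errors the cross-covariances are all true-score covariance, so they carry over unchanged; only the diagonal terms shrink to ρᵢσᵢ².
True-score variance = [1.3²·0.91 + 0.9²·0.66 + 0.85 + 1.8²·0.91] + 9.7408 = 5.8709 + 9.7408 = 15.6117.
Reliability = 15.6117 / 16.4808 = 0.9473.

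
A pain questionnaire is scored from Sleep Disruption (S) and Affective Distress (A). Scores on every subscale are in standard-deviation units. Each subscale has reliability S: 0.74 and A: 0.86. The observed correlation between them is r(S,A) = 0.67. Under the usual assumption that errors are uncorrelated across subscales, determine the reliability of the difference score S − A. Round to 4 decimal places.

0.3939

Var(S−A) = 1 + 1 − 2·0.67 = 2 − 1.34 = 0.66.
Because errors are independent across components, Cov(Tᵢ,Tⱼ) = Cov(Xᵢ,Xⱼ); the off-diagonal part of the true-score variance is the same as above.
True-score variance = [0.74 + 0.86] − 1.34 = 1.6 − 1.34 = 0.26.
Reliability = 0.26 / 0.66 = 0.3939.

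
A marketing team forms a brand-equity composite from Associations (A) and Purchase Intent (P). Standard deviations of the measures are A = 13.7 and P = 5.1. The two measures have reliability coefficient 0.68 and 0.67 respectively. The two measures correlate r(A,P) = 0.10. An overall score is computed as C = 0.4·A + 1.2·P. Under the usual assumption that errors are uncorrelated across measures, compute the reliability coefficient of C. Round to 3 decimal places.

Var(C) = 0.4²·13.7² + 1.2²·5.1² + 2·[0.48·13.7·5.1·0.10] = 67.4848 + 6.70752 = 74.1923.
Because errors are independent across components, Cov(Tᵢ,Tⱼ) = Cov(Xᵢ,Xⱼ); the off-diagonal part of the true-score variance is the same as above.
True-score variance = [0.4²·13.7²·0.68 + 1.2²·5.1²·0.67] + 6.70752 = 45.5151 + 6.70752 = 52.2226.
Reliability = 52.2226 / 74.1923 = 0.704.

0.704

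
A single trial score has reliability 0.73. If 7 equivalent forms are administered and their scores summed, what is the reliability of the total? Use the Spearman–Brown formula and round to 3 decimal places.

ρ_k = kρ / (1 + (k−1)ρ) = 7·0.73 / (1 + 6·0.73) = 5.110 / 5.380 = 0.950.

0.950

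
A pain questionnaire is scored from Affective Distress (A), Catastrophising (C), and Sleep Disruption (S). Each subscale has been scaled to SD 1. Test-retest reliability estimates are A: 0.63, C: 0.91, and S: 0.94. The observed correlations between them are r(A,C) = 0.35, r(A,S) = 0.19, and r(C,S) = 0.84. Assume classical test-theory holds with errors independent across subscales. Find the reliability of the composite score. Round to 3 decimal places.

0.910

Var(A+C+S) = 3 + 2·[0.35 + 0.19 + 0.84] = 3 + 2.76 = 5.76.
Because errors are independent across components, Cov(Tᵢ,Tⱼ) = Cov(Xᵢ,Xⱼ); the off-diagonal part of the true-score variance is the same as above.
True-score variance = [0.63 + 0.91 + 0.94] + 2.76 = 2.48 + 2.76 = 5.24.
Reliability = 5.24 / 5.76 = 0.910.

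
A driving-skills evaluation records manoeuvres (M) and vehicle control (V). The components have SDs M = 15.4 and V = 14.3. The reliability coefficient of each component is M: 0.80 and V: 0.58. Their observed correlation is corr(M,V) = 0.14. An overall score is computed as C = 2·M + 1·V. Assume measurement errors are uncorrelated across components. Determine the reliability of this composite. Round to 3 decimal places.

0.784

Var(C) = 2²·15.4² + 14.3² + 2·[2·15.4·14.3·0.14] = 1153.13 + 123.323 = 1276.45.
With uncorrelated errors the cross-covariances are all true-score covariance, so they carry over unchanged; only the diagonal terms shrink to ρᵢσᵢ².
True-score variance = [2²·15.4²·0.80 + 14.3²·0.58] + 123.323 = 877.516 + 123.323 = 1000.84.
Reliability = 1000.84 / 1276.45 = 0.784.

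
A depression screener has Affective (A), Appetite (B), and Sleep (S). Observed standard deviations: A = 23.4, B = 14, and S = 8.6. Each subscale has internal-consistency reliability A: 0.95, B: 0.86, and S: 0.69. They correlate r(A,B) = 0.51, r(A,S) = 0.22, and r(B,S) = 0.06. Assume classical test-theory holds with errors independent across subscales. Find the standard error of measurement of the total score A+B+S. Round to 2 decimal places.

8.82

Var(total) = 817.52 + 437.146 = 1254.67.
True-score variance = 739.774 + 437.146 = 1176.92, so reliability = 0.9380.
Error variance = 1254.67 − 1176.92 = 77.7456; SEM = √77.7456 = 8.82.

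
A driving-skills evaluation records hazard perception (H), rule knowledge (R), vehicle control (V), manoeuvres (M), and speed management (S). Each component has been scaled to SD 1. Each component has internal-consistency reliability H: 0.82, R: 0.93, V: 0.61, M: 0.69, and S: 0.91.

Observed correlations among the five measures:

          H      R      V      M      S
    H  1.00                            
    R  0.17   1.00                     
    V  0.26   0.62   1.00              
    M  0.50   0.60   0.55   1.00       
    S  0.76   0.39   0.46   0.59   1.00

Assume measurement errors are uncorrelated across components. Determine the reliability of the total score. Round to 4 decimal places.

0.9297

Var(H+R+V+M+S) = 5 + 2·[0.17 + 0.26 + 0.50 + 0.76 + 0.62 + 0.60 + 0.39 + 0.55 + 0.46 + 0.59] = 5 + 9.8 = 14.8.
Because errors are independent across components, Cov(Tᵢ,Tⱼ) = Cov(Xᵢ,Xⱼ); the off-diagonal part of the true-score variance is the same as above.
True-score variance = [0.82 + 0.93 + 0.61 + 0.69 + 0.91] + 9.8 = 3.96 + 9.8 = 13.76.
Reliability = 13.76 / 14.8 = 0.9297.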